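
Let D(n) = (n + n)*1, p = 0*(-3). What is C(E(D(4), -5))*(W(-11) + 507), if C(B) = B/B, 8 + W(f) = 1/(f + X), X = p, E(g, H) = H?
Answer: 5488/11 ≈ 498.91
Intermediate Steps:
p = 0
D(n) = 2*n (D(n) = (2*n)*1 = 2*n)
X = 0
W(f) = -8 + 1/f (W(f) = -8 + 1/(f + 0) = -8 + 1/f)
C(B) = 1
C(E(D(4), -5))*(W(-11) + 507) = 1*((-8 + 1/(-11)) + 507) = 1*((-8 - 1/11) + 507) = 1*(-89/11 + 507) = 1*(5488/11) = 5488/11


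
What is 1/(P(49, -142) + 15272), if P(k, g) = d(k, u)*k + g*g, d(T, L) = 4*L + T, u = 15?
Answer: 1/40777 ≈ 2.4524e-5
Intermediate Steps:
d(T, L) = T + 4*L
P(k, g) = g² + k*(60 + k) (P(k, g) = (k + 4*15)*k + g*g = (k + 60)*k + g² = (60 + k)*k + g² = k*(60 + k) + g² = g² + k*(60 + k))
1/(P(49, -142) + 15272) = 1/(((-142)² + 49*(60 + 49)) + 15272) = 1/((20164 + 49*109) + 15272) = 1/((20164 + 5341) + 15272) = 1/(25505 + 15272) = 1/40777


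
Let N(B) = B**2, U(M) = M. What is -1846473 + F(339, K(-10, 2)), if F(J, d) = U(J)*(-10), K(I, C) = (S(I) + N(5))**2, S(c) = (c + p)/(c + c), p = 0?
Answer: -1849863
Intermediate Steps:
S(c) = 1/2 (S(c) = (c + 0)/(c + c) = c/((2*c)) = c*(1/(2*c)) = 1/2)
K(I, C) = 2601/4 (K(I, C) = (1/2 + 5**2)**2 = (1/2 + 25)**2 = (51/2)**2 = 2601/4)
F(J, d) = -10*J (F(J, d) = J*(-10) = -10*J)
-1846473 + F(339, K(-10, 2)) = -1846473 - 10*339 = -1846473 - 3390 = -1849863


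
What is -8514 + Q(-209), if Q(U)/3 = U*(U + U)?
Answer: 253572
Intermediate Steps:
Q(U) = 6*U² (Q(U) = 3*(U*(U + U)) = 3*(U*(2*U)) = 3*(2*U²) = 6*U²)
-8514 + Q(-209) = -8514 + 6*(-209)² = -8514 + 6*43681 = -8514 + 262086 = 253572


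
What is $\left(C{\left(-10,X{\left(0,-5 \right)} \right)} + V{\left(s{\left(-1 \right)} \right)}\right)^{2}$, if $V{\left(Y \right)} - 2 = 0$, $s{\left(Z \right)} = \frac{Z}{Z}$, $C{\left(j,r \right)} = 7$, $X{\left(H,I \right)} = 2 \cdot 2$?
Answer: $81$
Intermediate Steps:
$X{\left(H,I \right)} = 4$
$s{\left(Z \right)} = 1$
$V{\left(Y \right)} = 2$ ($V{\left(Y \right)} = 2 + 0 = 2$)
$\left(C{\left(-10,X{\left(0,-5 \right)} \right)} + V{\left(s{\left(-1 \right)} \right)}\right)^{2} = \left(7 + 2\right)^{2} = 9^{2} = 81$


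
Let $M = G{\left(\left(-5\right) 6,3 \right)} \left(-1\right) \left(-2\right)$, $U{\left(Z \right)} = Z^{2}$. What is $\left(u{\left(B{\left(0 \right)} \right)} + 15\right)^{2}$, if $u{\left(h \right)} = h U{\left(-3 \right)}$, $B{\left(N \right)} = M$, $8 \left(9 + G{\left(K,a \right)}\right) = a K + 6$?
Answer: $112896$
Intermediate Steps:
$G{\left(K,a \right)} = - \frac{33}{4} + \frac{K a}{8}$ ($G{\left(K,a \right)} = -9 + \frac{a K + 6}{8} = -9 + \frac{K a + 6}{8} = -9 + \frac{6 + K a}{8} = -9 + \left(\frac{3}{4} + \frac{K a}{8}\right) = - \frac{33}{4} + \frac{K a}{8}$)
$M = -39$ ($M = \left(- \frac{33}{4} + \frac{1}{8} \left(\left(-5\right) 6\right) 3\right) \left(-1\right) \left(-2\right) = \left(- \frac{33}{4} + \frac{1}{8} \left(-30\right) 3\right) \left(-1\right) \left(-2\right) = \left(- \frac{33}{4} - \frac{45}{4}\right) \left(-1\right) \left(-2\right) = \left(- \frac{39}{2}\right) \left(-1\right) \left(-2\right) = \frac{39}{2} \left(-2\right) = -39$)
$B{\left(N \right)} = -39$
$u{\left(h \right)} = 9 h$ ($u{\left(h \right)} = h \left(-3\right)^{2} = h 9 = 9 h$)
$\left(u{\left(B{\left(0 \right)} \right)} + 15\right)^{2} = \left(9 \left(-39\right) + 15\right)^{2} = \left(-351 + 15\right)^{2} = \left(-336\right)^{2} = 112896$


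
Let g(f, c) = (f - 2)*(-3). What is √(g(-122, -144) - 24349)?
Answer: I*√23977 ≈ 154.84*I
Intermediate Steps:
g(f, c) = 6 - 3*f (g(f, c) = (-2 + f)*(-3) = 6 - 3*f)
√(g(-122, -144) - 24349) = √((6 - 3*(-122)) - 24349) = √((6 + 366) - 24349) = √(372 - 24349) = √(-23977) = I*√23977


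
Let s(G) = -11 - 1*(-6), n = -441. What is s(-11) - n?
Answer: 436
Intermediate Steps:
s(G) = -5 (s(G) = -11 + 6 = -5)
s(-11) - n = -5 - 1*(-441) = -5 + 441 = 436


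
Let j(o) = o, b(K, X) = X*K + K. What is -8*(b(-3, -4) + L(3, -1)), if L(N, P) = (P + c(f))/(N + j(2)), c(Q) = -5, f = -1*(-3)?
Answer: -312/5 ≈ -62.400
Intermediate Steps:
b(K, X) = K + K*X (b(K, X) = K*X + K = K + K*X)
f = 3
L(N, P) = (-5 + P)/(2 + N) (L(N, P) = (P - 5)/(N + 2) = (-5 + P)/(2 + N))
-8*(b(-3, -4) + L(3, -1)) = -8*(-3*(1 - 4) + (-5 - 1)/(2 + 3)) = -8*(-3*(-3) - 6/5) = -8*(9 + (1/5)*(-6)) = -8*(9 - 6/5) = -8*39/5 = -312/5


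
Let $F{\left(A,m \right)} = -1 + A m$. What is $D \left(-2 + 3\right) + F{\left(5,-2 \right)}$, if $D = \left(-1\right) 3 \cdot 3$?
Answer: $-20$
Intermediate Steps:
$D = -9$ ($D = \left(-3\right) 3 = -9$)
$D \left(-2 + 3\right) + F{\left(5,-2 \right)} = - 9 \left(-2 + 3\right) + \left(-1 + 5 \left(-2\right)\right) = \left(-9\right) 1 - 11 = -9 - 11 = -20$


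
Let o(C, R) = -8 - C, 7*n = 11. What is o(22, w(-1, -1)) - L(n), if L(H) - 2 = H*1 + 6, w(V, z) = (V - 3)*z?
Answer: -277/7 ≈ -39.571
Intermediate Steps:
w(V, z) = z*(-3 + V) (w(V, z) = (-3 + V)*z = z*(-3 + V))
n = 11/7 (n = (⅐)*11 = 11/7 ≈ 1.5714)
L(H) = 8 + H (L(H) = 2 + (H*1 + 6) = 2 + (H + 6) = 2 + (6 + H) = 8 + H)
o(22, w(-1, -1)) - L(n) = (-8 - 1*22) - (8 + 11/7) = (-8 - 22) - 1*67/7 = -30 - 67/7 = -277/7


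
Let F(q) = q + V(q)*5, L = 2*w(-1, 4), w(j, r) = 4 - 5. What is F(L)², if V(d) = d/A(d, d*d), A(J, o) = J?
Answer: 9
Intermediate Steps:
w(j, r) = -1
V(d) = 1 (V(d) = d/d = 1)
L = -2 (L = 2*(-1) = -2)
F(q) = 5 + q (F(q) = q + 1*5 = q + 5 = 5 + q)
F(L)² = (5 - 2)² = 3² = 9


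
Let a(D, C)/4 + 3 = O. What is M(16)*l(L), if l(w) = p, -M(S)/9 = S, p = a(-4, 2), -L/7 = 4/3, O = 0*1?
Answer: 1728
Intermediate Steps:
O = 0
L = -28/3 ≈ -9.3333
a(D, C) = -12 (a(D, C) = -12 + 4*0 = -12 + 0 = -12)
p = -12
M(S) = -9*S
l(w) = -12
M(16)*l(L) = -9*16*(-12) = -144*(-12) = 1728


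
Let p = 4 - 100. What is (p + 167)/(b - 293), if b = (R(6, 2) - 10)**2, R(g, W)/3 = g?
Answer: -71/229 ≈ -0.31004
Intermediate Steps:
R(g, W) = 3*g
p = -96
b = 64 (b = (3*6 - 10)**2 = (18 - 10)**2 = 8**2 = 64)
(p + 167)/(b - 293) = (-96 + 167)/(64 - 293) = 71/(-229) = 71*(-1/229) = -71/229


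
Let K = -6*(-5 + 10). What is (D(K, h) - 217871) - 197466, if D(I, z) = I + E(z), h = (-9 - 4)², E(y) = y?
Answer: -415198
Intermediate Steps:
h = 169 (h = (-13)² = 169)
K = -30 (K = -6*5 = -30)
D(I, z) = I + z
(D(K, h) - 217871) - 197466 = ((-30 + 169) - 217871) - 197466 = (139 - 217871) - 197466 = -217732 - 197466 = -415198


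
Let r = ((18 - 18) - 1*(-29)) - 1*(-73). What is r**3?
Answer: 1061208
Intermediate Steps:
r = 102 (r = (0 + 29) + 73 = 29 + 73 = 102)
r**3 = 102**3 = 1061208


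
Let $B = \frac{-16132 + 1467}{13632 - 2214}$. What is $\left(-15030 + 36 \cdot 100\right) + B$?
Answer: $- \frac{130522405}{11418} \approx -11431.0$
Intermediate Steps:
$B = - \frac{14665}{11418} \approx -1.2844$
$\left(-15030 + 36 \cdot 100\right) + B = \left(-15030 + 36 \cdot 100\right) - \frac{14665}{11418} = \left(-15030 + 3600\right) - \frac{14665}{11418} = -11430 - \frac{14665}{11418} = - \frac{130522405}{11418}$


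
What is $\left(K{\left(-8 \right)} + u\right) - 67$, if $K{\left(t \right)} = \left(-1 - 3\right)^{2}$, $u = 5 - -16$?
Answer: $-30$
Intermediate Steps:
$u = 21$ ($u = 5 + 16 = 21$)
$K{\left(t \right)} = 16$ ($K{\left(t \right)} = \left(-4\right)^{2} = 16$)
$\left(K{\left(-8 \right)} + u\right) - 67 = \left(16 + 21\right) - 67 = 37 - 67 = -30$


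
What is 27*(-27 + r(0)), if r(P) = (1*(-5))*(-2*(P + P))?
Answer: -729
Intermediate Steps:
r(P) = 20*P (r(P) = -(-10)*2*P = -(-20)*P = 20*P)
27*(-27 + r(0)) = 27*(-27 + 20*0) = 27*(-27 + 0) = 27*(-27) = -729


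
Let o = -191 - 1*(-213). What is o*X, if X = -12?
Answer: -264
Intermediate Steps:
o = 22 (o = -191 + 213 = 22)
o*X = 22*(-12) = -264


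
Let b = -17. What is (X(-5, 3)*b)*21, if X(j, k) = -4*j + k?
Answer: -8211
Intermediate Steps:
X(j, k) = k - 4*j
(X(-5, 3)*b)*21 = ((3 - 4*(-5))*(-17))*21 = ((3 + 20)*(-17))*21 = (23*(-17))*21 = -391*21 = -8211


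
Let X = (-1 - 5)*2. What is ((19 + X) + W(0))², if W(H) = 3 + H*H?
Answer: 100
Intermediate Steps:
W(H) = 3 + H²
X = -12 (X = -6*2 = -12)
((19 + X) + W(0))² = ((19 - 12) + (3 + 0²))² = (7 + (3 + 0))² = (7 + 3)² = 10² = 100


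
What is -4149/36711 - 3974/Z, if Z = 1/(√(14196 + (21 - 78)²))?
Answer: -461/4079 - 3974*√17445 ≈ -5.2488e+5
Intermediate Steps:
Z = √17445/17445 (Z = 1/(√(14196 + (-57)²)) = 1/(√(14196 + 3249)) = 1/(√17445) = √17445/17445 ≈ 0.0075712)
-4149/36711 - 3974/Z = -4149/36711 - 3974*√17445 = -4149*1/36711 - 3974*√17445 = -461/4079 - 3974*√17445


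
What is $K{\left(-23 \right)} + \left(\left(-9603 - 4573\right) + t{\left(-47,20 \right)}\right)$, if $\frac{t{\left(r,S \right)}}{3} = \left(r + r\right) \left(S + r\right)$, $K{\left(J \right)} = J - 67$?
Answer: $-6652$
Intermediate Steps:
$K{\left(J \right)} = -67 + J$ ($K{\left(J \right)} = J - 67 = -67 + J$)
$t{\left(r,S \right)} = 6 r \left(S + r\right)$ ($t{\left(r,S \right)} = 3 \left(r + r\right) \left(S + r\right) = 3 \cdot 2 r \left(S + r\right) = 6 r \left(S + r\right)$)
$K{\left(-23 \right)} + \left(\left(-9603 - 4573\right) + t{\left(-47,20 \right)}\right) = \left(-67 - 23\right) - \left(14176 + 282 \left(20 - 47\right)\right) = -90 - \left(14176 + 282 \left(-27\right)\right) = -90 + \left(-14176 + 7614\right) = -90 - 6562 = -6652$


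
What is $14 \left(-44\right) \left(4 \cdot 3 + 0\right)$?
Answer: $-7392$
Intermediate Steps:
$14 \left(-44\right) \left(4 \cdot 3 + 0\right) = - 616 \left(12 + 0\right) = \left(-616\right) 12 = -7392$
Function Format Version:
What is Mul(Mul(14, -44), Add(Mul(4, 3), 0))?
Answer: -7392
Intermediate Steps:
Mul(Mul(14, -44), Add(Mul(4, 3), 0)) = Mul(-616, Add(12, 0)) = Mul(-616, 12) = -7392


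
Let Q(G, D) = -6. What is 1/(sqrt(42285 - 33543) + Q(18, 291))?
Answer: 1/1451 + sqrt(8742)/8706 ≈ 0.011429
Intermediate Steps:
1/(sqrt(42285 - 33543) + Q(18, 291)) = 1/(sqrt(42285 - 33543) - 6) = 1/(sqrt(8742) - 6) = 1/(-6 + sqrt(8742))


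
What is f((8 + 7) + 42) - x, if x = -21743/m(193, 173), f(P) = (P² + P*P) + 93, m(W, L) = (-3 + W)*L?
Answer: 216667913/32870 ≈ 6591.7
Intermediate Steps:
m(W, L) = L*(-3 + W)
f(P) = 93 + 2*P² (f(P) = (P² + P²) + 93 = 2*P² + 93 = 93 + 2*P²)
x = -21743/32870 (x = -21743*1/(173*(-3 + 193)) = -21743/(173*190) = -21743/32870 ≈ -0.66148)
f((8 + 7) + 42) - x = (93 + 2*((8 + 7) + 42)²) - 1*(-21743/32870) = (93 + 2*(15 + 42)²) + 21743/32870 = (93 + 2*57²) + 21743/32870 = (93 + 2*3249) + 21743/32870 = (93 + 6498) + 21743/32870 = 6591 + 21743/32870 = 216667913/32870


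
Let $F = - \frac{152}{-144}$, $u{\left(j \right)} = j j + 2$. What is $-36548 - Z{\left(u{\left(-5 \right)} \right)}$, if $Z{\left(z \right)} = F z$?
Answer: $- \frac{73153}{2} \approx -36577.0$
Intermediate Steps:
$u{\left(j \right)} = 2 + j^{2}$ ($u{\left(j \right)} = j^{2} + 2 = 2 + j^{2}$)
$F = \frac{19}{18}$ ($F = - \frac{152 \left(-1\right)}{144} = \left(-1\right) \left(- \frac{19}{18}\right) = \frac{19}{18} \approx 1.0556$)
$Z{\left(z \right)} = \frac{19 z}{18}$
$-36548 - Z{\left(u{\left(-5 \right)} \right)} = -36548 - \frac{19 \left(2 + \left(-5\right)^{2}\right)}{18} = -36548 - \frac{19 \left(2 + 25\right)}{18} = -36548 - \frac{19}{18} \cdot 27 = -36548 - \frac{57}{2} = - \frac{73153}{2}$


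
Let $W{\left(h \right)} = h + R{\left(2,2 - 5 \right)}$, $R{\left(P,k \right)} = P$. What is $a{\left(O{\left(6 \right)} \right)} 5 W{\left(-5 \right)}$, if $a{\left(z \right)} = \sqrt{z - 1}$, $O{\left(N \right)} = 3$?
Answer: $- 15 \sqrt{2} \approx -21.213$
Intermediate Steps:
$W{\left(h \right)} = 2 + h$ ($W{\left(h \right)} = h + 2 = 2 + h$)
$a{\left(z \right)} = \sqrt{-1 + z}$
$a{\left(O{\left(6 \right)} \right)} 5 W{\left(-5 \right)} = \sqrt{-1 + 3} \cdot 5 \left(2 - 5\right) = \sqrt{2} \cdot 5 \left(-3\right) = 5 \sqrt{2} \left(-3\right) = - 15 \sqrt{2}$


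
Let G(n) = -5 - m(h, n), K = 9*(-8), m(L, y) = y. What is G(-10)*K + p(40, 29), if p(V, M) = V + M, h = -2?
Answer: -291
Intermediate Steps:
p(V, M) = M + V
K = -72
G(n) = -5 - n
G(-10)*K + p(40, 29) = (-5 - 1*(-10))*(-72) + (29 + 40) = (-5 + 10)*(-72) + 69 = 5*(-72) + 69 = -360 + 69 = -291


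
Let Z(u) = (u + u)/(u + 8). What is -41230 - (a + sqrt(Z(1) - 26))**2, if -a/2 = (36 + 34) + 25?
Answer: -695738/9 + 760*I*sqrt(58)/3 ≈ -77304.0 + 1929.3*I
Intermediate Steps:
Z(u) = 2*u/(8 + u) (Z(u) = (2*u)/(8 + u) = 2*u/(8 + u))
a = -190 (a = -2*((36 + 34) + 25) = -2*(70 + 25) = -2*95 = -190)
-41230 - (a + sqrt(Z(1) - 26))**2 = -41230 - (-190 + sqrt(2*1/(8 + 1) - 26))**2 = -41230 - (-190 + sqrt(2*1/9 - 26))**2 = -41230 - (-190 + sqrt(2*1*(1/9) - 26))**2 = -41230 - (-190 + sqrt(2/9 - 26))**2 = -41230 - (-190 + sqrt(-232/9))**2 = -41230 - (-190 + 2*I*sqrt(58)/3)**2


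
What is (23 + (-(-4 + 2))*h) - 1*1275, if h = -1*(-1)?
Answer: -1250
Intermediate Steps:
h = 1
(23 + (-(-4 + 2))*h) - 1*1275 = (23 - (-4 + 2)*1) - 1*1275 = (23 - 1*(-2)*1) - 1275 = (23 + 2*1) - 1275 = (23 + 2) - 1275 = 25 - 1275 = -1250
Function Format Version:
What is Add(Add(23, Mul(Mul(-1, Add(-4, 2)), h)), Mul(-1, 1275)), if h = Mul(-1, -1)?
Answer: -1250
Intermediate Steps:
h = 1
Add(Add(23, Mul(Mul(-1, Add(-4, 2)), h)), Mul(-1, 1275)) = Add(Add(23, Mul(Mul(-1, Add(-4, 2)), 1)), Mul(-1, 1275)) = Add(Add(23, Mul(Mul(-1, -2), 1)), -1275) = Add(Add(23, Mul(2, 1)), -1275) = Add(Add(23, 2), -1275) = Add(25, -1275) = -1250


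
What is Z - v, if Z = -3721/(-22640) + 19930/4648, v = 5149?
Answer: -67670558359/13153840 ≈ -5144.5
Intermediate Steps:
Z = 58563801/13153840 (Z = -3721*(-1/22640) + 19930*(1/4648) = 3721/22640 + 9965/2324 = 58563801/13153840 ≈ 4.4522)
Z - v = 58563801/13153840 - 1*5149 = 58563801/13153840 - 5149 = -67670558359/13153840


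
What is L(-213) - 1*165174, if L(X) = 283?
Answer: -164891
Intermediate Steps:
L(-213) - 1*165174 = 283 - 1*165174 = 283 - 165174 = -164891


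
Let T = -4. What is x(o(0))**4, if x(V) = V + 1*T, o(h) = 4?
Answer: 0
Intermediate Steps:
x(V) = -4 + V (x(V) = V + 1*(-4) = V - 4 = -4 + V)
x(o(0))**4 = (-4 + 4)**4 = 0**4 = 0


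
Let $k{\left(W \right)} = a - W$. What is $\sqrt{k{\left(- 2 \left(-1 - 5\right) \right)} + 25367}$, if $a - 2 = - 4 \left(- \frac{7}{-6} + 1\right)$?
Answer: $\frac{\sqrt{228135}}{3} \approx 159.21$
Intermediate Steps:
$a = - \frac{20}{3}$ ($a = 2 - 4 \left(- \frac{7}{-6} + 1\right) = 2 - 4 \left(\left(-7\right) \left(- \frac{1}{6}\right) + 1\right) = 2 - 4 \left(\frac{7}{6} + 1\right) = 2 - \frac{26}{3} = - \frac{20}{3} \approx -6.6667$)
$k{\left(W \right)} = - \frac{20}{3} - W$
$\sqrt{k{\left(- 2 \left(-1 - 5\right) \right)} + 25367} = \sqrt{\left(- \frac{20}{3} - - 2 \left(-1 - 5\right)\right) + 25367} = \sqrt{\left(- \frac{20}{3} - \left(-2\right) \left(-6\right)\right) + 25367} = \sqrt{\left(- \frac{20}{3} - 12\right) + 25367} = \sqrt{- \frac{56}{3} + 25367} = \sqrt{\frac{76045}{3}} = \frac{\sqrt{228135}}{3}$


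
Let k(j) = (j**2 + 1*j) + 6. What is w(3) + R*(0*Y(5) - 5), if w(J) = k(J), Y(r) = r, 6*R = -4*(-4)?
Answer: 14/3 ≈ 4.6667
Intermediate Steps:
R = 8/3 (R = (-4*(-4))/6 = (1/6)*16 = 8/3 ≈ 2.6667)
k(j) = 6 + j + j**2 (k(j) = (j**2 + j) + 6 = (j + j**2) + 6 = 6 + j + j**2)
w(J) = 6 + J + J**2
w(3) + R*(0*Y(5) - 5) = (6 + 3 + 3**2) + 8*(0*5 - 5)/3 = (6 + 3 + 9) + 8*(0 - 5)/3 = 18 + (8/3)*(-5) = 18 - 40/3 = 14/3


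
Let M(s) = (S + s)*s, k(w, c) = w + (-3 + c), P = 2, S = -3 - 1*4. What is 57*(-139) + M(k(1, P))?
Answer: -7923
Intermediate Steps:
S = -7 (S = -3 - 4 = -7)
k(w, c) = -3 + c + w
M(s) = s*(-7 + s) (M(s) = (-7 + s)*s = s*(-7 + s))
57*(-139) + M(k(1, P)) = 57*(-139) + (-3 + 2 + 1)*(-7 + (-3 + 2 + 1)) = -7923 + 0*(-7 + 0) = -7923 + 0*(-7) = -7923 + 0 = -7923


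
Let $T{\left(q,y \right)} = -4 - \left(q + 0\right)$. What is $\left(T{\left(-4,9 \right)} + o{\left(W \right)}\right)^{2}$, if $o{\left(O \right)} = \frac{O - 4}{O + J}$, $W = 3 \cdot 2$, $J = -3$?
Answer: $\frac{4}{9} \approx 0.44444$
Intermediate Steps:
$T{\left(q,y \right)} = -4 - q$
$W = 6$
$o{\left(O \right)} = \frac{-4 + O}{-3 + O}$ ($o{\left(O \right)} = \frac{O - 4}{O - 3} = \frac{-4 + O}{-3 + O}$)
$\left(T{\left(-4,9 \right)} + o{\left(W \right)}\right)^{2} = \left(\left(-4 - -4\right) + \frac{-4 + 6}{-3 + 6}\right)^{2} = \left(\left(-4 + 4\right) + \frac{1}{3} \cdot 2\right)^{2} = \left(0 + \frac{1}{3} \cdot 2\right)^{2} = \left(0 + \frac{2}{3}\right)^{2} = \left(\frac{2}{3}\right)^{2} = \frac{4}{9}$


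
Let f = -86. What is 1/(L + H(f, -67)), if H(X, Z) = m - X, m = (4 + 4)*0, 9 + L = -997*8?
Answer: -1/7899 ≈ -0.00012660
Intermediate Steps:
L = -7985 (L = -9 - 997*8 = -9 - 7976 = -7985)
m = 0 (m = 8*0 = 0)
H(X, Z) = -X (H(X, Z) = 0 - X = -X)
1/(L + H(f, -67)) = 1/(-7985 - 1*(-86)) = 1/(-7985 + 86) = 1/(-7899) = -1/7899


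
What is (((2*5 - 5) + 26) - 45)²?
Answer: 196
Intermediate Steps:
(((2*5 - 5) + 26) - 45)² = (((10 - 5) + 26) - 45)² = ((5 + 26) - 45)² = (31 - 45)² = (-14)² = 196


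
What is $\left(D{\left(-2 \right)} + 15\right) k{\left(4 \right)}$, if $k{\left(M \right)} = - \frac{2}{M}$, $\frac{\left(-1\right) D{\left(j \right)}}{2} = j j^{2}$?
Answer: $- \frac{31}{2} \approx -15.5$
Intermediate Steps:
$D{\left(j \right)} = - 2 j^{3}$ ($D{\left(j \right)} = - 2 j j^{2} = - 2 j^{3}$)
$\left(D{\left(-2 \right)} + 15\right) k{\left(4 \right)} = \left(- 2 \left(-2\right)^{3} + 15\right) \left(- \frac{2}{4}\right) = \left(\left(-2\right) \left(-8\right) + 15\right) \left(\left(-2\right) \frac{1}{4}\right) = \left(16 + 15\right) \left(- \frac{1}{2}\right) = 31 \left(- \frac{1}{2}\right) = - \frac{31}{2}$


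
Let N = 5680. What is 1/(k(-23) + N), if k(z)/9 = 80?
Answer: 1/6400 ≈ 0.00015625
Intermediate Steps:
k(z) = 720 (k(z) = 9*80 = 720)
1/(k(-23) + N) = 1/(720 + 5680) = 1/6400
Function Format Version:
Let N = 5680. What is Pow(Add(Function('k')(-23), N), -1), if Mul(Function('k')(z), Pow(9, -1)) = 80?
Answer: Rational(1, 6400) ≈ 0.00015625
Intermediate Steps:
Function('k')(z) = 720 (Function('k')(z) = Mul(9, 80) = 720)
Pow(Add(Function('k')(-23), N), -1) = Pow(Add(720, 5680), -1) = Pow(6400, -1) = Rational(1, 6400)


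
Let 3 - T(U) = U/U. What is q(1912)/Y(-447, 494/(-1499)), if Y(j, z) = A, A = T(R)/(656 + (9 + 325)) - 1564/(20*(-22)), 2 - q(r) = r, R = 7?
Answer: -1890900/3521 ≈ -537.04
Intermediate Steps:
q(r) = 2 - r
T(U) = 2 (T(U) = 3 - U/U = 3 - 1*1 = 3 - 1 = 2)
A = 3521/990 (A = 2/(656 + (9 + 325)) - 1564/(20*(-22)) = 2/(656 + 334) - 1564/(-440) = 2/990 - 1564*(-1/440) = 2*(1/990) + 391/110 = 1/495 + 391/110 = 3521/990 ≈ 3.5566)
Y(j, z) = 3521/990
q(1912)/Y(-447, 494/(-1499)) = (2 - 1*1912)/(3521/990) = (2 - 1912)*(990/3521) = -1910*990/3521 = -1890900/3521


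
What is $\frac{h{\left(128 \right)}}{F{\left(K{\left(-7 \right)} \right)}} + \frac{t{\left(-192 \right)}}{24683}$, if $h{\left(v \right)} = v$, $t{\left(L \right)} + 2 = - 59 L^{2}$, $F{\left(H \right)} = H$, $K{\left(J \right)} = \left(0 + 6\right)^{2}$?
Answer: $- \frac{18784946}{222147} \approx -84.561$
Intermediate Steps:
$K{\left(J \right)} = 36$ ($K{\left(J \right)} = 6^{2} = 36$)
$t{\left(L \right)} = -2 - 59 L^{2}$
$\frac{h{\left(128 \right)}}{F{\left(K{\left(-7 \right)} \right)}} + \frac{t{\left(-192 \right)}}{24683} = \frac{128}{36} + \frac{-2 - 59 \left(-192\right)^{2}}{24683} = 128 \cdot \frac{1}{36} + \left(-2 - 2174976\right) \frac{1}{24683} = \frac{32}{9} + \left(-2 - 2174976\right) \frac{1}{24683} = \frac{32}{9} - \frac{2174978}{24683} = - \frac{18784946}{222147}$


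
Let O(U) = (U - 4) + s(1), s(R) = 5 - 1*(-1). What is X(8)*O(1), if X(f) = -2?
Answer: -6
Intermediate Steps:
s(R) = 6 (s(R) = 5 + 1 = 6)
O(U) = 2 + U (O(U) = (U - 4) + 6 = (-4 + U) + 6 = 2 + U)
X(8)*O(1) = -2*(2 + 1) = -2*3 = -6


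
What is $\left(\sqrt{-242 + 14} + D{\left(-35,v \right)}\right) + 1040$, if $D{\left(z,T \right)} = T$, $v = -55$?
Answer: $985 + 2 i \sqrt{57} \approx 985.0 + 15.1 i$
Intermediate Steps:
$\left(\sqrt{-242 + 14} + D{\left(-35,v \right)}\right) + 1040 = \left(\sqrt{-242 + 14} - 55\right) + 1040 = \left(\sqrt{-228} - 55\right) + 1040 = \left(2 i \sqrt{57} - 55\right) + 1040 = \left(-55 + 2 i \sqrt{57}\right) + 1040 = 985 + 2 i \sqrt{57}$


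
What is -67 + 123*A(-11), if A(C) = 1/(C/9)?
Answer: -1844/11 ≈ -167.64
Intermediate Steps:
A(C) = 9/C (A(C) = 1/(C*(⅑)) = 1/(C/9) = 9/C)
-67 + 123*A(-11) = -67 + 123*(9/(-11)) = -67 + 123*(9*(-1/11)) = -67 + 123*(-9/11) = -67 - 1107/11 = -1844/11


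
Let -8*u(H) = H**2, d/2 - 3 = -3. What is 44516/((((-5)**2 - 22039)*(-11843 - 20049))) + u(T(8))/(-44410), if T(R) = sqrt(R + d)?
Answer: 167439128/1948684398255 ≈ 8.5924e-5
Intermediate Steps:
d = 0 (d = 6 + 2*(-3) = 6 - 6 = 0)
T(R) = sqrt(R) (T(R) = sqrt(R + 0) = sqrt(R))
u(H) = -H**2/8
44516/((((-5)**2 - 22039)*(-11843 - 20049))) + u(T(8))/(-44410) = 44516/((((-5)**2 - 22039)*(-11843 - 20049))) - (sqrt(8))**2/8/(-44410) = 44516/(((25 - 22039)*(-31892))) - (2*sqrt(2))**2/8*(-1/44410) = 44516/((-22014*(-31892))) - 1/8*8*(-1/44410) = 44516/702070488 - 1*(-1/44410) = 44516*(1/702070488) + 1/44410 = 11129/175517622 + 1/44410 = 167439128/1948684398255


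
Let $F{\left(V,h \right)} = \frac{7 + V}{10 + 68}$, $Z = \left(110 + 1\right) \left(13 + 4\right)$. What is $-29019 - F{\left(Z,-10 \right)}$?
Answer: $- \frac{1132688}{39} \approx -29043.0$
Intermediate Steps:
$Z = 1887$ ($Z = 111 \cdot 17 = 1887$)
$F{\left(V,h \right)} = \frac{7}{78} + \frac{V}{78}$ ($F{\left(V,h \right)} = \frac{7 + V}{78} = \left(7 + V\right) \frac{1}{78} = \frac{7}{78} + \frac{V}{78}$)
$-29019 - F{\left(Z,-10 \right)} = -29019 - \left(\frac{7}{78} + \frac{1}{78} \cdot 1887\right) = -29019 - \left(\frac{7}{78} + \frac{629}{26}\right) = -29019 - \frac{947}{39} = - \frac{1132688}{39}$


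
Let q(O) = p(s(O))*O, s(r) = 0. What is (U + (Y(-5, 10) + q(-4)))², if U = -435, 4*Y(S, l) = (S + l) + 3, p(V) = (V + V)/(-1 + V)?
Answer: 187489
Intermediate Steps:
p(V) = 2*V/(-1 + V) (p(V) = (2*V)/(-1 + V) = 2*V/(-1 + V))
Y(S, l) = ¾ + S/4 + l/4 (Y(S, l) = ((S + l) + 3)/4 = (3 + S + l)/4 = ¾ + S/4 + l/4)
q(O) = 0 (q(O) = (2*0/(-1 + 0))*O = (2*0/(-1))*O = (2*0*(-1))*O = 0*O = 0)
(U + (Y(-5, 10) + q(-4)))² = (-435 + ((¾ + (¼)*(-5) + (¼)*10) + 0))² = (-435 + ((¾ - 5/4 + 5/2) + 0))² = (-435 + (2 + 0))² = (-435 + 2)² = (-433)² = 187489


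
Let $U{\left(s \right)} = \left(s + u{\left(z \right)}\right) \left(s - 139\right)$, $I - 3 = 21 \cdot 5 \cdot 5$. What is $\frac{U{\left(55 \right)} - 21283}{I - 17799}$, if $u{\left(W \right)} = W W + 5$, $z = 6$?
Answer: $\frac{29347}{17271} \approx 1.6992$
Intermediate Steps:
$u{\left(W \right)} = 5 + W^{2}$ ($u{\left(W \right)} = W^{2} + 5 = 5 + W^{2}$)
$I = 528$ ($I = 3 + 21 \cdot 5 \cdot 5 = 3 + 105 \cdot 5 = 3 + 525 = 528$)
$U{\left(s \right)} = \left(-139 + s\right) \left(41 + s\right)$ ($U{\left(s \right)} = \left(s + \left(5 + 6^{2}\right)\right) \left(s - 139\right) = \left(s + \left(5 + 36\right)\right) \left(-139 + s\right) = \left(s + 41\right) \left(-139 + s\right) = \left(41 + s\right) \left(-139 + s\right) = \left(-139 + s\right) \left(41 + s\right)$)
$\frac{U{\left(55 \right)} - 21283}{I - 17799} = \frac{\left(-5699 + 55^{2} - 5390\right) - 21283}{528 - 17799} = \frac{\left(-5699 + 3025 - 5390\right) - 21283}{-17271} = \left(-8064 - 21283\right) \left(- \frac{1}{17271}\right) = \left(-29347\right) \left(- \frac{1}{17271}\right) = \frac{29347}{17271}$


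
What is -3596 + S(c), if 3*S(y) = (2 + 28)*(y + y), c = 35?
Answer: -2896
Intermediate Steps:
S(y) = 20*y (S(y) = ((2 + 28)*(y + y))/3 = (30*(2*y))/3 = (60*y)/3 = 20*y)
-3596 + S(c) = -3596 + 20*35 = -3596 + 700 = -2896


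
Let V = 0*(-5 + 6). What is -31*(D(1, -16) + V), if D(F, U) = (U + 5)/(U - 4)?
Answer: -341/20 ≈ -17.050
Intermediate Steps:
D(F, U) = (5 + U)/(-4 + U)
V = 0 (V = 0*1 = 0)
-31*(D(1, -16) + V) = -31*((5 - 16)/(-4 - 16) + 0) = -31*(-11/(-20) + 0) = -31*(-1/20*(-11) + 0) = -31*(11/20 + 0) = -31*11/20 = -341/20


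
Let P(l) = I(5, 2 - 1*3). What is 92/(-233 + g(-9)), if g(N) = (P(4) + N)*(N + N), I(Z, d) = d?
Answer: -92/53 ≈ -1.7358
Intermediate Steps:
P(l) = -1 (P(l) = 2 - 1*3 = 2 - 3 = -1)
g(N) = 2*N*(-1 + N) (g(N) = (-1 + N)*(N + N) = (-1 + N)*(2*N) = 2*N*(-1 + N))
92/(-233 + g(-9)) = 92/(-233 + 2*(-9)*(-1 - 9)) = 92/(-233 + 2*(-9)*(-10)) = 92/(-233 + 180) = 92/(-53) = -1/53*92 = -92/53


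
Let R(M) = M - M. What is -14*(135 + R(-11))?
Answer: -1890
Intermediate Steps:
R(M) = 0
-14*(135 + R(-11)) = -14*(135 + 0) = -14*135 = -1890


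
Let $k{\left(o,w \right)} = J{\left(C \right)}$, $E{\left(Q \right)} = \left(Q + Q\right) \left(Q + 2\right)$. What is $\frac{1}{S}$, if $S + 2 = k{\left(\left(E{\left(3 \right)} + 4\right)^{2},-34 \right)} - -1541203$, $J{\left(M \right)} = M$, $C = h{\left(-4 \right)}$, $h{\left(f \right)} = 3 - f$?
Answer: $\frac{1}{1541208} \approx 6.4884 \cdot 10^{-7}$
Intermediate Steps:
$C = 7$ ($C = 3 - -4 = 3 + 4 = 7$)
$E{\left(Q \right)} = 2 Q \left(2 + Q\right)$
$k{\left(o,w \right)} = 7$
$S = 1541208$ ($S = -2 + \left(7 - -1541203\right) = -2 + \left(7 + 1541203\right) = -2 + 1541210 = 1541208$)
$\frac{1}{S} = \frac{1}{1541208}$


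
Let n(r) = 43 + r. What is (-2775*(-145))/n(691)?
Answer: 402375/734 ≈ 548.19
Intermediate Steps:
(-2775*(-145))/n(691) = (-2775*(-145))/(43 + 691) = 402375/734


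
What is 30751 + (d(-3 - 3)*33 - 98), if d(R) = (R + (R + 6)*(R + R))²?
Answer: 31841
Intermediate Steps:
d(R) = (R + 2*R*(6 + R))² (d(R) = (R + (6 + R)*(2*R))² = (R + 2*R*(6 + R))²)
30751 + (d(-3 - 3)*33 - 98) = 30751 + (((-3 - 3)²*(13 + 2*(-3 - 3))²)*33 - 98) = 30751 + (((-6)²*(13 + 2*(-6))²)*33 - 98) = 30751 + ((36*(13 - 12)²)*33 - 98) = 30751 + ((36*1²)*33 - 98) = 30751 + ((36*1)*33 - 98) = 30751 + (36*33 - 98) = 30751 + (1188 - 98) = 30751 + 1090 = 31841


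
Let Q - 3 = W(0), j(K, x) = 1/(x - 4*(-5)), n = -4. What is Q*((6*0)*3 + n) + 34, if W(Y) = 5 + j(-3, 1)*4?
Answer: 26/21 ≈ 1.2381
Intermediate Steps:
j(K, x) = 1/(20 + x) (j(K, x) = 1/(x + 20) = 1/(20 + x))
W(Y) = 109/21 (W(Y) = 5 + 4/(20 + 1) = 5 + 4/21 = 109/21)
Q = 172/21 (Q = 3 + 109/21 = 172/21 ≈ 8.1905)
Q*((6*0)*3 + n) + 34 = 172*((6*0)*3 - 4)/21 + 34 = 172*(0*3 - 4)/21 + 34 = 172*(0 - 4)/21 + 34 = (172/21)*(-4) + 34 = -688/21 + 34 = 26/21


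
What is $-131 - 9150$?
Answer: $-9281$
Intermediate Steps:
$-131 - 9150 = -9281$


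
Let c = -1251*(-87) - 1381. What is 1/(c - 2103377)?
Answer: -1/1995921 ≈ -5.0102e-7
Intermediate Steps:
c = 107456 (c = 108837 - 1381 = 107456)
1/(c - 2103377) = 1/(107456 - 2103377) = 1/(-1995921) = -1/1995921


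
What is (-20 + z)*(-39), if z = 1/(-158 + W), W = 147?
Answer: 8619/11 ≈ 783.54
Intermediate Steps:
z = -1/11 (z = 1/(-158 + 147) = 1/(-11) = -1/11 ≈ -0.090909)
(-20 + z)*(-39) = (-20 - 1/11)*(-39) = -221/11*(-39) = 8619/11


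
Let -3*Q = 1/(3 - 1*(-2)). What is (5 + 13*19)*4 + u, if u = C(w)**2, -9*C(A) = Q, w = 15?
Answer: 18370801/18225 ≈ 1008.0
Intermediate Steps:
Q = -1/15 (Q = -1/(3*(3 - 1*(-2))) = -1/(3*(3 + 2)) = -1/3/5 = -1/3*1/5 = -1/15 ≈ -0.066667)
C(A) = 1/135 (C(A) = -1/9*(-1/15) = 1/135)
u = 1/18225 (u = (1/135)**2 = 1/18225 ≈ 5.4870e-5)
(5 + 13*19)*4 + u = (5 + 13*19)*4 + 1/18225 = (5 + 247)*4 + 1/18225 = 252*4 + 1/18225 = 1008 + 1/18225 = 18370801/18225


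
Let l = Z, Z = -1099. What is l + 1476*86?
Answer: 125837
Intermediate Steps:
l = -1099
l + 1476*86 = -1099 + 1476*86 = -1099 + 126936 = 125837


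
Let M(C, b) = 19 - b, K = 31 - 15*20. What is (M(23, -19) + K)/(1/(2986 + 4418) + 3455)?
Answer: -244332/3654403 ≈ -0.066860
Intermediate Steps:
K = -269 (K = 31 - 300 = -269)
(M(23, -19) + K)/(1/(2986 + 4418) + 3455) = ((19 - 1*(-19)) - 269)/(1/(2986 + 4418) + 3455) = ((19 + 19) - 269)/(1/7404 + 3455) = (38 - 269)/(1/7404 + 3455) = -231/25580821/7404 = -231*7404/25580821 = -244332/3654403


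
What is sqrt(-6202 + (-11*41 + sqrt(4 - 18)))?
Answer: sqrt(-6653 + I*sqrt(14)) ≈ 0.0229 + 81.566*I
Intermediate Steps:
sqrt(-6202 + (-11*41 + sqrt(4 - 18))) = sqrt(-6202 + (-451 + sqrt(-14))) = sqrt(-6202 + (-451 + I*sqrt(14))) = sqrt(-6653 + I*sqrt(14))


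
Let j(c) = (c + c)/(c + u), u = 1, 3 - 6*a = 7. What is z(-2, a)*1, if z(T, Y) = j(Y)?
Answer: -4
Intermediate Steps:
a = -⅔ (a = ½ - ⅙*7 = ½ - 7/6 = -⅔ ≈ -0.66667)
j(c) = 2*c/(1 + c) (j(c) = (c + c)/(c + 1) = (2*c)/(1 + c) = 2*c/(1 + c))
z(T, Y) = 2*Y/(1 + Y)
z(-2, a)*1 = (2*(-⅔)/(1 - ⅔))*1 = (2*(-⅔)/(⅓))*1 = (2*(-⅔)*3)*1 = -4*1 = -4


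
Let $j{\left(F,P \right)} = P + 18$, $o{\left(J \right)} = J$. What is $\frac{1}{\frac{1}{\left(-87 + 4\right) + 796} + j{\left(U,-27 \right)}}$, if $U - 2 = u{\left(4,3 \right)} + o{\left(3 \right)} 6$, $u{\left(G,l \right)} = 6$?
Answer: $- \frac{713}{6416} \approx -0.11113$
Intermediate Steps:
$U = 26$ ($U = 2 + \left(6 + 3 \cdot 6\right) = 2 + \left(6 + 18\right) = 2 + 24 = 26$)
$j{\left(F,P \right)} = 18 + P$
$\frac{1}{\frac{1}{\left(-87 + 4\right) + 796} + j{\left(U,-27 \right)}} = \frac{1}{\frac{1}{\left(-87 + 4\right) + 796} + \left(18 - 27\right)} = \frac{1}{\frac{1}{-83 + 796} - 9} = \frac{1}{\frac{1}{713} - 9} = \frac{1}{- \frac{6416}{713}} = - \frac{713}{6416}$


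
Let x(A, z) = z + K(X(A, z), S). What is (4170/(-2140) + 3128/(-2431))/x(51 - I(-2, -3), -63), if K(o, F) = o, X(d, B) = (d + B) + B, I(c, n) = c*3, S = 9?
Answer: 99007/4039464 ≈ 0.024510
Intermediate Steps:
I(c, n) = 3*c
X(d, B) = d + 2*B (X(d, B) = (B + d) + B = d + 2*B)
x(A, z) = A + 3*z (x(A, z) = z + (A + 2*z) = A + 3*z)
(4170/(-2140) + 3128/(-2431))/x(51 - I(-2, -3), -63) = (4170/(-2140) + 3128/(-2431))/((51 - 3*(-2)) + 3*(-63)) = (4170*(-1/2140) + 3128*(-1/2431))/((51 - 1*(-6)) - 189) = (-417/214 - 184/143)/((51 + 6) - 189) = -99007/(30602*(57 - 189)) = -99007/30602/(-132) = -99007/30602*(-1/132) = 99007/4039464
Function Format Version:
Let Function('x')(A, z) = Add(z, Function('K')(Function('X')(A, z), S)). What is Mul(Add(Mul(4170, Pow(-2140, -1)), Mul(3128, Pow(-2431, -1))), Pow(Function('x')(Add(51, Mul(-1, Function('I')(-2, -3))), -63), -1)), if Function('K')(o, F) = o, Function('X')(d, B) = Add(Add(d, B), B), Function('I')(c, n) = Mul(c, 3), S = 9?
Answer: Rational(99007, 4039464) ≈ 0.024510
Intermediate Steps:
Function('I')(c, n) = Mul(3, c)
Function('X')(d, B) = Add(d, Mul(2, B)) (Function('X')(d, B) = Add(Add(B, d), B) = Add(d, Mul(2, B)))
Function('x')(A, z) = Add(A, Mul(3, z)) (Function('x')(A, z) = Add(z, Add(A, Mul(2, z))) = Add(A, Mul(3, z)))
Mul(Add(Mul(4170, Pow(-2140, -1)), Mul(3128, Pow(-2431, -1))), Pow(Function('x')(Add(51, Mul(-1, Function('I')(-2, -3))), -63), -1)) = Mul(Add(Mul(4170, Pow(-2140, -1)), Mul(3128, Pow(-2431, -1))), Pow(Add(Add(51, Mul(-1, Mul(3, -2))), Mul(3, -63)), -1)) = Mul(Add(Mul(4170, Rational(-1, 2140)), Mul(3128, Rational(-1, 2431))), Pow(Add(Add(51, Mul(-1, -6)), -189), -1)) = Mul(Add(Rational(-417, 214), Rational(-184, 143)), Pow(Add(Add(51, 6), -189), -1)) = Mul(Rational(-99007, 30602), Pow(Add(57, -189), -1)) = Mul(Rational(-99007, 30602), Pow(-132, -1)) = Mul(Rational(-99007, 30602), Rational(-1, 132)) = Rational(99007, 4039464)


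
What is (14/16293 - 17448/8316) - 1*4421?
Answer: -16647135983/3763683 ≈ -4423.1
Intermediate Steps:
(14/16293 - 17448/8316) - 1*4421 = (14*(1/16293) - 17448*1/8316) - 4421 = (14/16293 - 1454/693) - 4421 = -7893440/3763683 - 4421 = -16647135983/3763683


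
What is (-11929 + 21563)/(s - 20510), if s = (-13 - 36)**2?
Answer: -9634/18109 ≈ -0.53200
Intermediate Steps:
s = 2401 (s = (-49)**2 = 2401)
(-11929 + 21563)/(s - 20510) = (-11929 + 21563)/(2401 - 20510) = 9634/(-18109) = 9634*(-1/18109) = -9634/18109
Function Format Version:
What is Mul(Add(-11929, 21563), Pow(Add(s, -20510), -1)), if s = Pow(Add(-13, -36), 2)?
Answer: Rational(-9634, 18109) ≈ -0.53200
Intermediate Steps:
s = 2401 (s = Pow(-49, 2) = 2401)
Mul(Add(-11929, 21563), Pow(Add(s, -20510), -1)) = Mul(Add(-11929, 21563), Pow(Add(2401, -20510), -1)) = Mul(9634, Pow(-18109, -1)) = Mul(9634, Rational(-1, 18109)) = Rational(-9634, 18109)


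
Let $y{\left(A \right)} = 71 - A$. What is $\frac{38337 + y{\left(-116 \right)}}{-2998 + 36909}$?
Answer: $\frac{38524}{33911} \approx 1.136$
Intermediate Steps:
$\frac{38337 + y{\left(-116 \right)}}{-2998 + 36909} = \frac{38337 + \left(71 - -116\right)}{-2998 + 36909} = \frac{38337 + \left(71 + 116\right)}{33911} = \left(38337 + 187\right) \frac{1}{33911} = 38524 \cdot \frac{1}{33911} = \frac{38524}{33911}$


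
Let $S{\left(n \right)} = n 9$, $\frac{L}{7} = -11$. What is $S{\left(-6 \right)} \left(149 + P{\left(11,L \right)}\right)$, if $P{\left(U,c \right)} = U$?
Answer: $-8640$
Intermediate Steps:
$L = -77$ ($L = 7 \left(-11\right) = -77$)
$S{\left(n \right)} = 9 n$
$S{\left(-6 \right)} \left(149 + P{\left(11,L \right)}\right) = 9 \left(-6\right) \left(149 + 11\right) = \left(-54\right) 160 = -8640$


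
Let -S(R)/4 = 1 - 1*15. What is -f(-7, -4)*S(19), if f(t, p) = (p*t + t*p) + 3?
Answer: -3304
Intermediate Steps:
S(R) = 56 (S(R) = -4*(1 - 1*15) = -4*(1 - 15) = -4*(-14) = 56)
f(t, p) = 3 + 2*p*t (f(t, p) = (p*t + p*t) + 3 = 2*p*t + 3 = 3 + 2*p*t)
-f(-7, -4)*S(19) = -(3 + 2*(-4)*(-7))*56 = -(3 + 56)*56 = -59*56 = -1*3304 = -3304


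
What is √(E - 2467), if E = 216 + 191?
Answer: 2*I*√515 ≈ 45.387*I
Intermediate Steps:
E = 407
√(E - 2467) = √(407 - 2467) = √(-2060) = 2*I*√515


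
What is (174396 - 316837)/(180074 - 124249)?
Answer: -142441/55825 ≈ -2.5516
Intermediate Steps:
(174396 - 316837)/(180074 - 124249) = -142441/55825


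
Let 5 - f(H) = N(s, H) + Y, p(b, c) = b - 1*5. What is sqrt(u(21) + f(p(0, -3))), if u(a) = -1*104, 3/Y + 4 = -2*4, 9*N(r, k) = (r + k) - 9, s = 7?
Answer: I*sqrt(3527)/6 ≈ 9.8981*I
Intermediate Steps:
N(r, k) = -1 + k/9 + r/9 (N(r, k) = ((r + k) - 9)/9 = ((k + r) - 9)/9 = (-9 + k + r)/9 = -1 + k/9 + r/9)
p(b, c) = -5 + b (p(b, c) = b - 5 = -5 + b)
Y = -1/4 (Y = 3/(-4 - 2*4) = 3/(-4 - 8) = 3/(-12) = 3*(-1/12) = -1/4 ≈ -0.25000)
f(H) = 197/36 - H/9 (f(H) = 5 - ((-1 + H/9 + (1/9)*7) - 1/4) = 5 - ((-1 + H/9 + 7/9) - 1/4) = 5 - ((-2/9 + H/9) - 1/4) = 5 - (-17/36 + H/9) = 5 + (17/36 - H/9) = 197/36 - H/9)
u(a) = -104
sqrt(u(21) + f(p(0, -3))) = sqrt(-104 + (197/36 - (-5 + 0)/9)) = sqrt(-104 + (197/36 - 1/9*(-5))) = sqrt(-104 + (197/36 + 5/9)) = sqrt(-104 + 217/36) = sqrt(-3527/36) = I*sqrt(3527)/6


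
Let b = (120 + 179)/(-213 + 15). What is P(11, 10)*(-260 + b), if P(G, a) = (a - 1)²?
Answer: -466011/22 ≈ -21182.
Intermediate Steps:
P(G, a) = (-1 + a)²
b = -299/198 (b = 299/(-198) = 299*(-1/198) = -299/198 ≈ -1.5101)
P(11, 10)*(-260 + b) = (-1 + 10)²*(-260 - 299/198) = 9²*(-51779/198) = 81*(-51779/198) = -466011/22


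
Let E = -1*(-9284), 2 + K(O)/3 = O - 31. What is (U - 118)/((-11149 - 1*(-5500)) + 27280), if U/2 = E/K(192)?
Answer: -37718/10317987 ≈ -0.0036556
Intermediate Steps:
K(O) = -99 + 3*O (K(O) = -6 + 3*(O - 31) = -6 + 3*(-31 + O) = -6 + (-93 + 3*O) = -99 + 3*O)
E = 9284
U = 18568/477 (U = 2*(9284/(-99 + 3*192)) = 2*(9284/(-99 + 576)) = 2*(9284/477) = 18568/477 ≈ 38.927)
(U - 118)/((-11149 - 1*(-5500)) + 27280) = (18568/477 - 118)/((-11149 - 1*(-5500)) + 27280) = -37718/(477*((-11149 + 5500) + 27280)) = -37718/(477*(-5649 + 27280)) = -37718/477/21631 = -37718/477*1/21631 = -37718/10317987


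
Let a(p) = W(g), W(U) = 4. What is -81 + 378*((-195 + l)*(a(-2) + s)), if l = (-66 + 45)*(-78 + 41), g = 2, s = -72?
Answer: -14959809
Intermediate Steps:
l = 777 (l = -21*(-37) = 777)
a(p) = 4
-81 + 378*((-195 + l)*(a(-2) + s)) = -81 + 378*((-195 + 777)*(4 - 72)) = -81 + 378*(582*(-68)) = -81 + 378*(-39576) = -81 - 14959728 = -14959809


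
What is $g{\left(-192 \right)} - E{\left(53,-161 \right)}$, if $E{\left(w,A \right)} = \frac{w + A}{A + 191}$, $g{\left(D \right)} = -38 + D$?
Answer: $- \frac{1132}{5} \approx -226.4$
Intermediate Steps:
$E{\left(w,A \right)} = \frac{A + w}{191 + A}$
$g{\left(-192 \right)} - E{\left(53,-161 \right)} = \left(-38 - 192\right) - \frac{-161 + 53}{191 - 161} = -230 - \frac{1}{30} \left(-108\right) = -230 - - \frac{18}{5} = -230 + \frac{18}{5} = - \frac{1132}{5}$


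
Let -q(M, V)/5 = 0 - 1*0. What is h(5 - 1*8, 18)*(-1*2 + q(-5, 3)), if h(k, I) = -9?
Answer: 18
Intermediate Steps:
q(M, V) = 0 (q(M, V) = -5*(0 - 1*0) = -5*(0 + 0) = -5*0 = 0)
h(5 - 1*8, 18)*(-1*2 + q(-5, 3)) = -9*(-1*2 + 0) = -9*(-2 + 0) = -9*(-2) = 18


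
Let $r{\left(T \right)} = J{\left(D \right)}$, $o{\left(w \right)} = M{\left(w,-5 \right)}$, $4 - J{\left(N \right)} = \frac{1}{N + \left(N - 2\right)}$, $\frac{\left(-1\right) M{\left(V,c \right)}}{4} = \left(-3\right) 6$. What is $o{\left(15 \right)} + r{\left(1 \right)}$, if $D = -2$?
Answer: $\frac{457}{6} \approx 76.167$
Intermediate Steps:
$M{\left(V,c \right)} = 72$ ($M{\left(V,c \right)} = - 4 \left(\left(-3\right) 6\right) = \left(-4\right) \left(-18\right) = 72$)
$J{\left(N \right)} = 4 - \frac{1}{-2 + 2 N}$ ($J{\left(N \right)} = 4 - \frac{1}{N + \left(N - 2\right)} = 4 - \frac{1}{N + \left(-2 + N\right)} = 4 - \frac{1}{-2 + 2 N}$)
$o{\left(w \right)} = 72$
$r{\left(T \right)} = \frac{25}{6}$ ($r{\left(T \right)} = \frac{-9 + 8 \left(-2\right)}{2 \left(-1 - 2\right)} = \frac{-9 - 16}{2 \left(-3\right)} = \frac{1}{2} \left(- \frac{1}{3}\right) \left(-25\right) = \frac{25}{6}$)
$o{\left(15 \right)} + r{\left(1 \right)} = 72 + \frac{25}{6} = \frac{457}{6}$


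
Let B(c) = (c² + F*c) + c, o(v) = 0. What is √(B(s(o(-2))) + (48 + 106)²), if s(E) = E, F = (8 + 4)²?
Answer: 154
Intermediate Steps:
F = 144 (F = 12² = 144)
B(c) = c² + 145*c (B(c) = (c² + 144*c) + c = c² + 145*c)
√(B(s(o(-2))) + (48 + 106)²) = √(0*(145 + 0) + (48 + 106)²) = √(0*145 + 154²) = √(0 + 23716) = √23716 = 154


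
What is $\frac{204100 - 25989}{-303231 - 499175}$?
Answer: $- \frac{178111}{802406} \approx -0.22197$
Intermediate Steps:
$\frac{204100 - 25989}{-303231 - 499175} = \frac{178111}{-802406} = 178111 \left(- \frac{1}{802406}\right) = - \frac{178111}{802406}$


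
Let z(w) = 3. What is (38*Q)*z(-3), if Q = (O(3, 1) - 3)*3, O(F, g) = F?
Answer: 0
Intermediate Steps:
Q = 0 (Q = (3 - 3)*3 = 0*3 = 0)
(38*Q)*z(-3) = (38*0)*3 = 0*3 = 0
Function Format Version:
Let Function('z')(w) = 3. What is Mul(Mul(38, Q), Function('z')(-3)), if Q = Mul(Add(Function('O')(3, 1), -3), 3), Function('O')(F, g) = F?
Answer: 0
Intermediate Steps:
Q = 0 (Q = Mul(Add(3, -3), 3) = Mul(0, 3) = 0)
Mul(Mul(38, Q), Function('z')(-3)) = Mul(Mul(38, 0), 3) = Mul(0, 3) = 0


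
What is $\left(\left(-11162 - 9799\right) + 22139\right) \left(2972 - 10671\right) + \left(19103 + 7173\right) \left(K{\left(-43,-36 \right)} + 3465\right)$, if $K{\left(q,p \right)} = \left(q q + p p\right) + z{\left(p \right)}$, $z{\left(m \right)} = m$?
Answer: $163669002$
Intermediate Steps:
$K{\left(q,p \right)} = p + p^{2} + q^{2}$ ($K{\left(q,p \right)} = \left(q q + p p\right) + p = \left(q^{2} + p^{2}\right) + p = \left(p^{2} + q^{2}\right) + p = p + p^{2} + q^{2}$)
$\left(\left(-11162 - 9799\right) + 22139\right) \left(2972 - 10671\right) + \left(19103 + 7173\right) \left(K{\left(-43,-36 \right)} + 3465\right) = \left(\left(-11162 - 9799\right) + 22139\right) \left(2972 - 10671\right) + \left(19103 + 7173\right) \left(\left(-36 + \left(-36\right)^{2} + \left(-43\right)^{2}\right) + 3465\right) = \left(-20961 + 22139\right) \left(-7699\right) + 26276 \left(\left(-36 + 1296 + 1849\right) + 3465\right) = 1178 \left(-7699\right) + 26276 \left(3109 + 3465\right) = -9069422 + 26276 \cdot 6574 = -9069422 + 172738424 = 163669002$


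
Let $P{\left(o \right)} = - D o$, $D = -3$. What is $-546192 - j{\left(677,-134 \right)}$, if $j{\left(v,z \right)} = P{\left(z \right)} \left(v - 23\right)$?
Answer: $-283284$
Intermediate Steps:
$P{\left(o \right)} = 3 o$ ($P{\left(o \right)} = \left(-1\right) \left(-3\right) o = 3 o$)
$j{\left(v,z \right)} = 3 z \left(-23 + v\right)$ ($j{\left(v,z \right)} = 3 z \left(v - 23\right) = 3 z \left(-23 + v\right)$)
$-546192 - j{\left(677,-134 \right)} = -546192 - 3 \left(-134\right) \left(-23 + 677\right) = -546192 - 3 \left(-134\right) 654 = -546192 - -262908 = -546192 + 262908 = -283284$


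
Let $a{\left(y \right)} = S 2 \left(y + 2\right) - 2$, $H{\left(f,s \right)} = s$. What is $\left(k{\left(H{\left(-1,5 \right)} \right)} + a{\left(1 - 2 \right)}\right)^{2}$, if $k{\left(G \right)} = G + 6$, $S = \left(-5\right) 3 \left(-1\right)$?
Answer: $1521$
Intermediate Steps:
$S = 15$ ($S = \left(-15\right) \left(-1\right) = 15$)
$a{\left(y \right)} = 58 + 30 y$ ($a{\left(y \right)} = 15 \cdot 2 \left(y + 2\right) - 2 = 15 \cdot 2 \left(2 + y\right) - 2 = 15 \left(4 + 2 y\right) - 2 = \left(60 + 30 y\right) - 2 = 58 + 30 y$)
$k{\left(G \right)} = 6 + G$
$\left(k{\left(H{\left(-1,5 \right)} \right)} + a{\left(1 - 2 \right)}\right)^{2} = \left(\left(6 + 5\right) + \left(58 + 30 \left(1 - 2\right)\right)\right)^{2} = \left(11 + \left(58 + 30 \left(1 - 2\right)\right)\right)^{2} = \left(11 + \left(58 + 30 \left(-1\right)\right)\right)^{2} = \left(11 + \left(58 - 30\right)\right)^{2} = \left(11 + 28\right)^{2} = 39^{2} = 1521$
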